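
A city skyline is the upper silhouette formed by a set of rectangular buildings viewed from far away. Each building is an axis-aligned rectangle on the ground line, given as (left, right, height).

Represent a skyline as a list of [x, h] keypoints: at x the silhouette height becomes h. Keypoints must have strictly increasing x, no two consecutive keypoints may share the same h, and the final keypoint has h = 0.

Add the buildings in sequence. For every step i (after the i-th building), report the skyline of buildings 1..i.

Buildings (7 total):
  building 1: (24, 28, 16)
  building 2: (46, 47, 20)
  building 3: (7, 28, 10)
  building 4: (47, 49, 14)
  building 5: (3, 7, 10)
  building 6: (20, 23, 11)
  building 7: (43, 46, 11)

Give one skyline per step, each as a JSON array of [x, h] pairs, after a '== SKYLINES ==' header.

== SKYLINES ==
[[24,16],[28,0]]
[[24,16],[28,0],[46,20],[47,0]]
[[7,10],[24,16],[28,0],[46,20],[47,0]]
[[7,10],[24,16],[28,0],[46,20],[47,14],[49,0]]
[[3,10],[24,16],[28,0],[46,20],[47,14],[49,0]]
[[3,10],[20,11],[23,10],[24,16],[28,0],[46,20],[47,14],[49,0]]
[[3,10],[20,11],[23,10],[24,16],[28,0],[43,11],[46,20],[47,14],[49,0]]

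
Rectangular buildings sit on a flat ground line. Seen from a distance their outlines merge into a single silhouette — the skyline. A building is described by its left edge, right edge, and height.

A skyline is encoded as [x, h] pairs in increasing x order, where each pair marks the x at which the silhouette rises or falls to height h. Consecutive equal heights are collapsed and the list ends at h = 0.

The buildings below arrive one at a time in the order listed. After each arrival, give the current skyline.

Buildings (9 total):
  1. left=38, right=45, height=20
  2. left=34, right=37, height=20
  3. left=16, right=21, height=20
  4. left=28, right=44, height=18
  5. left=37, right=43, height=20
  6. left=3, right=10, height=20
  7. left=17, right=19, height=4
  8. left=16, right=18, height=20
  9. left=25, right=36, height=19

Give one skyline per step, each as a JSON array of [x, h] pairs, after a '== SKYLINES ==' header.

== SKYLINES ==
[[38,20],[45,0]]
[[34,20],[37,0],[38,20],[45,0]]
[[16,20],[21,0],[34,20],[37,0],[38,20],[45,0]]
[[16,20],[21,0],[28,18],[34,20],[37,18],[38,20],[45,0]]
[[16,20],[21,0],[28,18],[34,20],[45,0]]
[[3,20],[10,0],[16,20],[21,0],[28,18],[34,20],[45,0]]
[[3,20],[10,0],[16,20],[21,0],[28,18],[34,20],[45,0]]
[[3,20],[10,0],[16,20],[21,0],[28,18],[34,20],[45,0]]
[[3,20],[10,0],[16,20],[21,0],[25,19],[34,20],[45,0]]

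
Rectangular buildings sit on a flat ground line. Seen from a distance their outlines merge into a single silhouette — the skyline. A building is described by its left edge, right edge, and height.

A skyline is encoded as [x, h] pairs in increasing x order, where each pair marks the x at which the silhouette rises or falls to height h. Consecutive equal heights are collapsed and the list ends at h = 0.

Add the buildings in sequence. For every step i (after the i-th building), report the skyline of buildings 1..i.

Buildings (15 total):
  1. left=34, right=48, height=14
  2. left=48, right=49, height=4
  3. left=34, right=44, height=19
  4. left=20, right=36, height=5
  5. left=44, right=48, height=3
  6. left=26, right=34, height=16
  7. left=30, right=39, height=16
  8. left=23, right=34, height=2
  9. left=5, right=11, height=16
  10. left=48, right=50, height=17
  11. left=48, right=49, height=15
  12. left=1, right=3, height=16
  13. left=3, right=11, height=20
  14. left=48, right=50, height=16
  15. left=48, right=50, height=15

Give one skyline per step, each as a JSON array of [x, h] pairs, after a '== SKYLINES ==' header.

== SKYLINES ==
[[34,14],[48,0]]
[[34,14],[48,4],[49,0]]
[[34,19],[44,14],[48,4],[49,0]]
[[20,5],[34,19],[44,14],[48,4],[49,0]]
[[20,5],[34,19],[44,14],[48,4],[49,0]]
[[20,5],[26,16],[34,19],[44,14],[48,4],[49,0]]
[[20,5],[26,16],[34,19],[44,14],[48,4],[49,0]]
[[20,5],[26,16],[34,19],[44,14],[48,4],[49,0]]
[[5,16],[11,0],[20,5],[26,16],[34,19],[44,14],[48,4],[49,0]]
[[5,16],[11,0],[20,5],[26,16],[34,19],[44,14],[48,17],[50,0]]
[[5,16],[11,0],[20,5],[26,16],[34,19],[44,14],[48,17],[50,0]]
[[1,16],[3,0],[5,16],[11,0],[20,5],[26,16],[34,19],[44,14],[48,17],[50,0]]
[[1,16],[3,20],[11,0],[20,5],[26,16],[34,19],[44,14],[48,17],[50,0]]
[[1,16],[3,20],[11,0],[20,5],[26,16],[34,19],[44,14],[48,17],[50,0]]
[[1,16],[3,20],[11,0],[20,5],[26,16],[34,19],[44,14],[48,17],[50,0]]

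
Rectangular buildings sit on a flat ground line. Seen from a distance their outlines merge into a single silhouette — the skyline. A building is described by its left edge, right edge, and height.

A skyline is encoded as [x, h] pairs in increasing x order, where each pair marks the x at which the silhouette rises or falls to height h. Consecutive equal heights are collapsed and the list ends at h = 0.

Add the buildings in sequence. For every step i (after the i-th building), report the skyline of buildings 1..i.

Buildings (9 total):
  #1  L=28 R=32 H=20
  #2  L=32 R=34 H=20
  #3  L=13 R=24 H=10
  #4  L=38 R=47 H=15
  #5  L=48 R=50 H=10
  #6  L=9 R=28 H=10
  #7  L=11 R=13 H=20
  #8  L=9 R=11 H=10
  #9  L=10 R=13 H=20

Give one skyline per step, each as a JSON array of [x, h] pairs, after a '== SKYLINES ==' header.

== SKYLINES ==
[[28,20],[32,0]]
[[28,20],[34,0]]
[[13,10],[24,0],[28,20],[34,0]]
[[13,10],[24,0],[28,20],[34,0],[38,15],[47,0]]
[[13,10],[24,0],[28,20],[34,0],[38,15],[47,0],[48,10],[50,0]]
[[9,10],[28,20],[34,0],[38,15],[47,0],[48,10],[50,0]]
[[9,10],[11,20],[13,10],[28,20],[34,0],[38,15],[47,0],[48,10],[50,0]]
[[9,10],[11,20],[13,10],[28,20],[34,0],[38,15],[47,0],[48,10],[50,0]]
[[9,10],[10,20],[13,10],[28,20],[34,0],[38,15],[47,0],[48,10],[50,0]]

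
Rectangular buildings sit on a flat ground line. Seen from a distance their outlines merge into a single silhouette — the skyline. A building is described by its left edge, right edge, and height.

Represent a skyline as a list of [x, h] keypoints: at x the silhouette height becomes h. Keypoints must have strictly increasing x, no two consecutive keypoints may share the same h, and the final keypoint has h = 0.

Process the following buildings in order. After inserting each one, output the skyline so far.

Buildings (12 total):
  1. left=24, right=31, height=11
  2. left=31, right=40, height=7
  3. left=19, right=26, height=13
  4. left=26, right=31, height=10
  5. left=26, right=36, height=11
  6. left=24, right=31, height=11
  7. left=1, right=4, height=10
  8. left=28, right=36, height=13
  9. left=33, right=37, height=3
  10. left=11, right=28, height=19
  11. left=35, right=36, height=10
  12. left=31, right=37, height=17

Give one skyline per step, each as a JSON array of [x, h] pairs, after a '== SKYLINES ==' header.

== SKYLINES ==
[[24,11],[31,0]]
[[24,11],[31,7],[40,0]]
[[19,13],[26,11],[31,7],[40,0]]
[[19,13],[26,11],[31,7],[40,0]]
[[19,13],[26,11],[36,7],[40,0]]
[[19,13],[26,11],[36,7],[40,0]]
[[1,10],[4,0],[19,13],[26,11],[36,7],[40,0]]
[[1,10],[4,0],[19,13],[26,11],[28,13],[36,7],[40,0]]
[[1,10],[4,0],[19,13],[26,11],[28,13],[36,7],[40,0]]
[[1,10],[4,0],[11,19],[28,13],[36,7],[40,0]]
[[1,10],[4,0],[11,19],[28,13],[36,7],[40,0]]
[[1,10],[4,0],[11,19],[28,13],[31,17],[37,7],[40,0]]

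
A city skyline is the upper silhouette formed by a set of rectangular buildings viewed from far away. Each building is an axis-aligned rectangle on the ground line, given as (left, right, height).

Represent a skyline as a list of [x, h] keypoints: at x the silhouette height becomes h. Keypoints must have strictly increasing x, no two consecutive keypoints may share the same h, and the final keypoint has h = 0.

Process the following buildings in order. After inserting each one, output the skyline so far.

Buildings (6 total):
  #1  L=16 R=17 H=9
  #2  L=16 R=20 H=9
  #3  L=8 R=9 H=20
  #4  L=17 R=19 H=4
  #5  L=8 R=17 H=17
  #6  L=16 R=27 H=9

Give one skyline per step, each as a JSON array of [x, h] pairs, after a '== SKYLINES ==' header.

== SKYLINES ==
[[16,9],[17,0]]
[[16,9],[20,0]]
[[8,20],[9,0],[16,9],[20,0]]
[[8,20],[9,0],[16,9],[20,0]]
[[8,20],[9,17],[17,9],[20,0]]
[[8,20],[9,17],[17,9],[27,0]]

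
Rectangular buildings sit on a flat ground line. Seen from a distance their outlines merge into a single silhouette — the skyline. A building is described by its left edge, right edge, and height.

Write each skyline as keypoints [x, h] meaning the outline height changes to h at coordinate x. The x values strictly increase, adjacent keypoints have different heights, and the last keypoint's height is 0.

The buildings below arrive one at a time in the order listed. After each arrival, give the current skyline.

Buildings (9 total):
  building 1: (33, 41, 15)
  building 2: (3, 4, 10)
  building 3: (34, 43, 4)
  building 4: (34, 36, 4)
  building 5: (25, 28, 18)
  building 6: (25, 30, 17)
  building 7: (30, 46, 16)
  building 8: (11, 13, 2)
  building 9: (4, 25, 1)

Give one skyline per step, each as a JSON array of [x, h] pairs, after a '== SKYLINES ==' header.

== SKYLINES ==
[[33,15],[41,0]]
[[3,10],[4,0],[33,15],[41,0]]
[[3,10],[4,0],[33,15],[41,4],[43,0]]
[[3,10],[4,0],[33,15],[41,4],[43,0]]
[[3,10],[4,0],[25,18],[28,0],[33,15],[41,4],[43,0]]
[[3,10],[4,0],[25,18],[28,17],[30,0],[33,15],[41,4],[43,0]]
[[3,10],[4,0],[25,18],[28,17],[30,16],[46,0]]
[[3,10],[4,0],[11,2],[13,0],[25,18],[28,17],[30,16],[46,0]]
[[3,10],[4,1],[11,2],[13,1],[25,18],[28,17],[30,16],[46,0]]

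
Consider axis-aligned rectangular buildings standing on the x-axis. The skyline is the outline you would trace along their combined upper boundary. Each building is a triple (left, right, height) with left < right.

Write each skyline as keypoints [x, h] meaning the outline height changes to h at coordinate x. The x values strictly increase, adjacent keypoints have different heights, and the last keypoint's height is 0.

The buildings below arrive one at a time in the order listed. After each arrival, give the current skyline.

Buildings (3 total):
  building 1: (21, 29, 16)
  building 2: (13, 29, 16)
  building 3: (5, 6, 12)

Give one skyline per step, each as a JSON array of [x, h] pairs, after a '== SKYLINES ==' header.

== SKYLINES ==
[[21,16],[29,0]]
[[13,16],[29,0]]
[[5,12],[6,0],[13,16],[29,0]]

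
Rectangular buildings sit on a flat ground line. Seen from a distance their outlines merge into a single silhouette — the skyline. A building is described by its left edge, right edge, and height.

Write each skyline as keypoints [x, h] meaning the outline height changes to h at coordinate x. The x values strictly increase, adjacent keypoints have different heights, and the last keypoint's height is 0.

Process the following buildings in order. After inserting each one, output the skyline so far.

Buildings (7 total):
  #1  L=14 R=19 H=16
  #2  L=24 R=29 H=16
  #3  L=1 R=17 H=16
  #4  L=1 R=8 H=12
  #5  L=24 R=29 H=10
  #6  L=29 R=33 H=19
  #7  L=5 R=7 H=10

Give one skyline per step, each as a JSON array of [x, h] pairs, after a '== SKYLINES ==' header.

== SKYLINES ==
[[14,16],[19,0]]
[[14,16],[19,0],[24,16],[29,0]]
[[1,16],[19,0],[24,16],[29,0]]
[[1,16],[19,0],[24,16],[29,0]]
[[1,16],[19,0],[24,16],[29,0]]
[[1,16],[19,0],[24,16],[29,19],[33,0]]
[[1,16],[19,0],[24,16],[29,19],[33,0]]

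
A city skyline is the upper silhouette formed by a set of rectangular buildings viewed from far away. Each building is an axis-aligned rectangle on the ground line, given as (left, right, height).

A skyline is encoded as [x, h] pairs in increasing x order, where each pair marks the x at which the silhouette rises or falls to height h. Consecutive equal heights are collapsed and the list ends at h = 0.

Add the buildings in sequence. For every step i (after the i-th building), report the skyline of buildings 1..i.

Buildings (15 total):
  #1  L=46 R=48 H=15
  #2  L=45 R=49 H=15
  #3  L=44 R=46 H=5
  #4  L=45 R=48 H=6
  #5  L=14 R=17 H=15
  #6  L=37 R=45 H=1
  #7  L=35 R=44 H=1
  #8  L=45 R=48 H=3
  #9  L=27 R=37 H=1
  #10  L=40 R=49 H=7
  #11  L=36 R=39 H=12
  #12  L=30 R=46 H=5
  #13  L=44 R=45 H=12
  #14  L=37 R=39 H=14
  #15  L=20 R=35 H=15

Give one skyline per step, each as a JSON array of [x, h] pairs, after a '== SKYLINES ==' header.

== SKYLINES ==
[[46,15],[48,0]]
[[45,15],[49,0]]
[[44,5],[45,15],[49,0]]
[[44,5],[45,15],[49,0]]
[[14,15],[17,0],[44,5],[45,15],[49,0]]
[[14,15],[17,0],[37,1],[44,5],[45,15],[49,0]]
[[14,15],[17,0],[35,1],[44,5],[45,15],[49,0]]
[[14,15],[17,0],[35,1],[44,5],[45,15],[49,0]]
[[14,15],[17,0],[27,1],[44,5],[45,15],[49,0]]
[[14,15],[17,0],[27,1],[40,7],[45,15],[49,0]]
[[14,15],[17,0],[27,1],[36,12],[39,1],[40,7],[45,15],[49,0]]
[[14,15],[17,0],[27,1],[30,5],[36,12],[39,5],[40,7],[45,15],[49,0]]
[[14,15],[17,0],[27,1],[30,5],[36,12],[39,5],[40,7],[44,12],[45,15],[49,0]]
[[14,15],[17,0],[27,1],[30,5],[36,12],[37,14],[39,5],[40,7],[44,12],[45,15],[49,0]]
[[14,15],[17,0],[20,15],[35,5],[36,12],[37,14],[39,5],[40,7],[44,12],[45,15],[49,0]]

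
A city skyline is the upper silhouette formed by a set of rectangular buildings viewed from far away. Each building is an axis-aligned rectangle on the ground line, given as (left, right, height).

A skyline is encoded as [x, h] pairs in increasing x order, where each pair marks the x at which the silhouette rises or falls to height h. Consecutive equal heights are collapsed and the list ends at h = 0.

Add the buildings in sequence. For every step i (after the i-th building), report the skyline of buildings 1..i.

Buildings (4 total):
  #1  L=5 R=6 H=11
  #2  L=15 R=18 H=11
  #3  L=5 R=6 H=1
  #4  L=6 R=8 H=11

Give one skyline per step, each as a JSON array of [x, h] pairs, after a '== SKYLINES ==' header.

== SKYLINES ==
[[5,11],[6,0]]
[[5,11],[6,0],[15,11],[18,0]]
[[5,11],[6,0],[15,11],[18,0]]
[[5,11],[8,0],[15,11],[18,0]]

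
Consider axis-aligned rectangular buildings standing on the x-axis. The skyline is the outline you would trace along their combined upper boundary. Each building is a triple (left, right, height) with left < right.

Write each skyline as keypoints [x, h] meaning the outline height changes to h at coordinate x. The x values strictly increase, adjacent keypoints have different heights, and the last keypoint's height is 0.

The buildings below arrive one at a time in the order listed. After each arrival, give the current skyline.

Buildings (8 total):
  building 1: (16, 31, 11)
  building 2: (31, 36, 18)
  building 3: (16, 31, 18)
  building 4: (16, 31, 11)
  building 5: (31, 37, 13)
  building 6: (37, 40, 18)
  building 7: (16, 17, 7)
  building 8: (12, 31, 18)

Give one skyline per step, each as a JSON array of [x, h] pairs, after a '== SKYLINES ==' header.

== SKYLINES ==
[[16,11],[31,0]]
[[16,11],[31,18],[36,0]]
[[16,18],[36,0]]
[[16,18],[36,0]]
[[16,18],[36,13],[37,0]]
[[16,18],[36,13],[37,18],[40,0]]
[[16,18],[36,13],[37,18],[40,0]]
[[12,18],[36,13],[37,18],[40,0]]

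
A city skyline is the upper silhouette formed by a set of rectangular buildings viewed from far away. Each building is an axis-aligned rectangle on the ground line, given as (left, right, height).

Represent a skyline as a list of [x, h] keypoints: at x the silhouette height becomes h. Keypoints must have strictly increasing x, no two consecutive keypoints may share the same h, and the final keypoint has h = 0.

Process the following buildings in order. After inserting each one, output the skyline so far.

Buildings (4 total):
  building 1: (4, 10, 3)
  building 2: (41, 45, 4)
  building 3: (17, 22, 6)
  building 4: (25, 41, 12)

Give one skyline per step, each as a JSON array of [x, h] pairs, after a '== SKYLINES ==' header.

== SKYLINES ==
[[4,3],[10,0]]
[[4,3],[10,0],[41,4],[45,0]]
[[4,3],[10,0],[17,6],[22,0],[41,4],[45,0]]
[[4,3],[10,0],[17,6],[22,0],[25,12],[41,4],[45,0]]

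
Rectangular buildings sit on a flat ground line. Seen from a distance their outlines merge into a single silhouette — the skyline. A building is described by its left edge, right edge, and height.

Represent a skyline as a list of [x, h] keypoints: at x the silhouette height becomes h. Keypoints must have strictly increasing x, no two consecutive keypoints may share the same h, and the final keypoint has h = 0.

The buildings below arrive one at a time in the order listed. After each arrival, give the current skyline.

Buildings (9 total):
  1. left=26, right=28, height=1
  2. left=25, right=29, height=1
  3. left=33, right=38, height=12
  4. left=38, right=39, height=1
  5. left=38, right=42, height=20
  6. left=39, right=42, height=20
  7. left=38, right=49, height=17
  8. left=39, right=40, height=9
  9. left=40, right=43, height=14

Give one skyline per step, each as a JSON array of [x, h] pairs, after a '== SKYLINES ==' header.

== SKYLINES ==
[[26,1],[28,0]]
[[25,1],[29,0]]
[[25,1],[29,0],[33,12],[38,0]]
[[25,1],[29,0],[33,12],[38,1],[39,0]]
[[25,1],[29,0],[33,12],[38,20],[42,0]]
[[25,1],[29,0],[33,12],[38,20],[42,0]]
[[25,1],[29,0],[33,12],[38,20],[42,17],[49,0]]
[[25,1],[29,0],[33,12],[38,20],[42,17],[49,0]]
[[25,1],[29,0],[33,12],[38,20],[42,17],[49,0]]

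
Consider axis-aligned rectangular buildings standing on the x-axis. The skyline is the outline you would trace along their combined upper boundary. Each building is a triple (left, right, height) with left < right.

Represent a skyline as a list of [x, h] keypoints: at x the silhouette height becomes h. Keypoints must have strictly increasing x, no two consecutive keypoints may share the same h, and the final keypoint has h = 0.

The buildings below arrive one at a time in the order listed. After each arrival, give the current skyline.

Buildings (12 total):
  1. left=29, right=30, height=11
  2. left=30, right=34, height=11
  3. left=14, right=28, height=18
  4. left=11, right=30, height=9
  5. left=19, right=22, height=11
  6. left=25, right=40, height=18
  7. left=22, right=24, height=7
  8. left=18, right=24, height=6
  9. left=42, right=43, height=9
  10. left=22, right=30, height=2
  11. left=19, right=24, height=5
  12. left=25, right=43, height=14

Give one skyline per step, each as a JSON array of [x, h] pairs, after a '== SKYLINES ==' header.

== SKYLINES ==
[[29,11],[30,0]]
[[29,11],[34,0]]
[[14,18],[28,0],[29,11],[34,0]]
[[11,9],[14,18],[28,9],[29,11],[34,0]]
[[11,9],[14,18],[28,9],[29,11],[34,0]]
[[11,9],[14,18],[40,0]]
[[11,9],[14,18],[40,0]]
[[11,9],[14,18],[40,0]]
[[11,9],[14,18],[40,0],[42,9],[43,0]]
[[11,9],[14,18],[40,0],[42,9],[43,0]]
[[11,9],[14,18],[40,0],[42,9],[43,0]]
[[11,9],[14,18],[40,14],[43,0]]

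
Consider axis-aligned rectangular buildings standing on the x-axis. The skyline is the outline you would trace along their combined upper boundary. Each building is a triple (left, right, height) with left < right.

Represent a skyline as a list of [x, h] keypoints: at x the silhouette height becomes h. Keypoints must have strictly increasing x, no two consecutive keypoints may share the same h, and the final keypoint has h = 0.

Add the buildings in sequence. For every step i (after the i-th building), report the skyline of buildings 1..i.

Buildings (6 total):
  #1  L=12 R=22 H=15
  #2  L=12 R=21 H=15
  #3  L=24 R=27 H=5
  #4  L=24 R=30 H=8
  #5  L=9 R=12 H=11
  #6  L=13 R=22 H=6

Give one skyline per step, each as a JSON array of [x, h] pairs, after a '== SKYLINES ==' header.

== SKYLINES ==
[[12,15],[22,0]]
[[12,15],[22,0]]
[[12,15],[22,0],[24,5],[27,0]]
[[12,15],[22,0],[24,8],[30,0]]
[[9,11],[12,15],[22,0],[24,8],[30,0]]
[[9,11],[12,15],[22,0],[24,8],[30,0]]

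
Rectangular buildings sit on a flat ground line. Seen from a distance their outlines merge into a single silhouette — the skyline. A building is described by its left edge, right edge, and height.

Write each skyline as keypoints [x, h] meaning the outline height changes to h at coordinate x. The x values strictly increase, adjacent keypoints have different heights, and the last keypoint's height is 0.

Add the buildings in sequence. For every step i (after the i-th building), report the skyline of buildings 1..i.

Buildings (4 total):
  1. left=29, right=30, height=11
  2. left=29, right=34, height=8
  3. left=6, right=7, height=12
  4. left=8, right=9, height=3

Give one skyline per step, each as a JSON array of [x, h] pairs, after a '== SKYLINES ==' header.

== SKYLINES ==
[[29,11],[30,0]]
[[29,11],[30,8],[34,0]]
[[6,12],[7,0],[29,11],[30,8],[34,0]]
[[6,12],[7,0],[8,3],[9,0],[29,11],[30,8],[34,0]]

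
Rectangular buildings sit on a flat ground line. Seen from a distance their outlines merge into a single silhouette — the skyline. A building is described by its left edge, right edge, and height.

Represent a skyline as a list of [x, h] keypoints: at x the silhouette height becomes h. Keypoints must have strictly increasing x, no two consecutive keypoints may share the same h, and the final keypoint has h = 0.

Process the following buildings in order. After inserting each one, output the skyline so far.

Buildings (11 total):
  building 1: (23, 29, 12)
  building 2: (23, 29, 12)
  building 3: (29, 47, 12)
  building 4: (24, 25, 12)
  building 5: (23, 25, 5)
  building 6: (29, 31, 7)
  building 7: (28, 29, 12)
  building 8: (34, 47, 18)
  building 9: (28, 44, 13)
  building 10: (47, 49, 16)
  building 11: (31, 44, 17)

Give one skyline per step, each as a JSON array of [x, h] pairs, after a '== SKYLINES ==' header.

== SKYLINES ==
[[23,12],[29,0]]
[[23,12],[29,0]]
[[23,12],[47,0]]
[[23,12],[47,0]]
[[23,12],[47,0]]
[[23,12],[47,0]]
[[23,12],[47,0]]
[[23,12],[34,18],[47,0]]
[[23,12],[28,13],[34,18],[47,0]]
[[23,12],[28,13],[34,18],[47,16],[49,0]]
[[23,12],[28,13],[31,17],[34,18],[47,16],[49,0]]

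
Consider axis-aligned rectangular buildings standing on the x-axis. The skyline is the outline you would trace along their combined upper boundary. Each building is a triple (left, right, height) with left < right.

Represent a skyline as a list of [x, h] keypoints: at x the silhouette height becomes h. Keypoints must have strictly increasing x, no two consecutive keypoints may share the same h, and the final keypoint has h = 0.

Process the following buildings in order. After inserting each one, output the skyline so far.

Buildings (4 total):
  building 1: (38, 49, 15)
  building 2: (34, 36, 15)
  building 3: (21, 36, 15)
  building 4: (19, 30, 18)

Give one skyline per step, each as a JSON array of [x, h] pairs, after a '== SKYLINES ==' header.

== SKYLINES ==
[[38,15],[49,0]]
[[34,15],[36,0],[38,15],[49,0]]
[[21,15],[36,0],[38,15],[49,0]]
[[19,18],[30,15],[36,0],[38,15],[49,0]]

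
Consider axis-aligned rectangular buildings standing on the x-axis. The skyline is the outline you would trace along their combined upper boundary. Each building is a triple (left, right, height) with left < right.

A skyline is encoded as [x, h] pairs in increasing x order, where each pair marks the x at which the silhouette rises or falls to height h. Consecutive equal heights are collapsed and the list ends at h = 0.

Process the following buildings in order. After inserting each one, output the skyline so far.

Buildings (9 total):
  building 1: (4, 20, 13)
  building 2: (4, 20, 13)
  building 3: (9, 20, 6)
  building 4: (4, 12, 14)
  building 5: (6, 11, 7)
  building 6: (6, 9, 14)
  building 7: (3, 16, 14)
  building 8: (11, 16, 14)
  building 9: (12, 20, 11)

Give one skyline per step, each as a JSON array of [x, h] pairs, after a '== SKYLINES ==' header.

== SKYLINES ==
[[4,13],[20,0]]
[[4,13],[20,0]]
[[4,13],[20,0]]
[[4,14],[12,13],[20,0]]
[[4,14],[12,13],[20,0]]
[[4,14],[12,13],[20,0]]
[[3,14],[16,13],[20,0]]
[[3,14],[16,13],[20,0]]
[[3,14],[16,13],[20,0]]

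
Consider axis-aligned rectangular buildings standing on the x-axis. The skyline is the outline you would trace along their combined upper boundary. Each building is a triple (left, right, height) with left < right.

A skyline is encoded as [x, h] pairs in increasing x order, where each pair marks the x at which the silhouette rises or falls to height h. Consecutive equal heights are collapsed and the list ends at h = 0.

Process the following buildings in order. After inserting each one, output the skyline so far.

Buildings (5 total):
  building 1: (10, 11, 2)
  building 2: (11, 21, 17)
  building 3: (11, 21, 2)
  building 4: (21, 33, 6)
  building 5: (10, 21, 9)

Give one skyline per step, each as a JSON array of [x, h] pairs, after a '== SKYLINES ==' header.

== SKYLINES ==
[[10,2],[11,0]]
[[10,2],[11,17],[21,0]]
[[10,2],[11,17],[21,0]]
[[10,2],[11,17],[21,6],[33,0]]
[[10,9],[11,17],[21,6],[33,0]]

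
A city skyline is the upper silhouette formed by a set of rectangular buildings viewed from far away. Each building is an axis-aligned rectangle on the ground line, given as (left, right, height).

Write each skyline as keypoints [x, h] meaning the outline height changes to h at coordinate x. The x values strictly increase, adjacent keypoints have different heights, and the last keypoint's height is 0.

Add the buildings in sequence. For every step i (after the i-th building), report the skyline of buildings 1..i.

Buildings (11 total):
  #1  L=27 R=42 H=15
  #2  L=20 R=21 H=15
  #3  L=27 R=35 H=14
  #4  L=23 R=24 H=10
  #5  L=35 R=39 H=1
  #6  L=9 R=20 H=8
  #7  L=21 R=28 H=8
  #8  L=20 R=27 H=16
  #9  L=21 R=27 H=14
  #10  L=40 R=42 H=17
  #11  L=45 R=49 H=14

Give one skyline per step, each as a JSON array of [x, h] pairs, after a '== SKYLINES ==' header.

== SKYLINES ==
[[27,15],[42,0]]
[[20,15],[21,0],[27,15],[42,0]]
[[20,15],[21,0],[27,15],[42,0]]
[[20,15],[21,0],[23,10],[24,0],[27,15],[42,0]]
[[20,15],[21,0],[23,10],[24,0],[27,15],[42,0]]
[[9,8],[20,15],[21,0],[23,10],[24,0],[27,15],[42,0]]
[[9,8],[20,15],[21,8],[23,10],[24,8],[27,15],[42,0]]
[[9,8],[20,16],[27,15],[42,0]]
[[9,8],[20,16],[27,15],[42,0]]
[[9,8],[20,16],[27,15],[40,17],[42,0]]
[[9,8],[20,16],[27,15],[40,17],[42,0],[45,14],[49,0]]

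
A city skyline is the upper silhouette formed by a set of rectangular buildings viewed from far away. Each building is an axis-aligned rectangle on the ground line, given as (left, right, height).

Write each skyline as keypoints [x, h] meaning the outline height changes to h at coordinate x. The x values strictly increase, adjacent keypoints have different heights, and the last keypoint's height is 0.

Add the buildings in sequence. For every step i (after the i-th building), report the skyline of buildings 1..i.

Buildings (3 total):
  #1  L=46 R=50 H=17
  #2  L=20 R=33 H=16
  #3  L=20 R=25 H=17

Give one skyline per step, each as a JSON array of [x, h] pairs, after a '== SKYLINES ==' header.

== SKYLINES ==
[[46,17],[50,0]]
[[20,16],[33,0],[46,17],[50,0]]
[[20,17],[25,16],[33,0],[46,17],[50,0]]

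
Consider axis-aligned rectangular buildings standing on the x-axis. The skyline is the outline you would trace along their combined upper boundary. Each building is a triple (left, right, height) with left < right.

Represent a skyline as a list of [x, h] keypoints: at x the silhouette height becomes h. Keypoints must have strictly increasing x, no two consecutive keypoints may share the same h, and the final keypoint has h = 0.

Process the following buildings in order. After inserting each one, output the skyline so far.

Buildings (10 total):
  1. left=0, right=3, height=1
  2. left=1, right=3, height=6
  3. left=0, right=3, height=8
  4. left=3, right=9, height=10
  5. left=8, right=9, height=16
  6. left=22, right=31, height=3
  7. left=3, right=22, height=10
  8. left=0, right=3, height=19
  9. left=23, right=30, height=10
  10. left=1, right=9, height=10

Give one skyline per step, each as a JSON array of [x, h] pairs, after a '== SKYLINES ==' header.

== SKYLINES ==
[[0,1],[3,0]]
[[0,1],[1,6],[3,0]]
[[0,8],[3,0]]
[[0,8],[3,10],[9,0]]
[[0,8],[3,10],[8,16],[9,0]]
[[0,8],[3,10],[8,16],[9,0],[22,3],[31,0]]
[[0,8],[3,10],[8,16],[9,10],[22,3],[31,0]]
[[0,19],[3,10],[8,16],[9,10],[22,3],[31,0]]
[[0,19],[3,10],[8,16],[9,10],[22,3],[23,10],[30,3],[31,0]]
[[0,19],[3,10],[8,16],[9,10],[22,3],[23,10],[30,3],[31,0]]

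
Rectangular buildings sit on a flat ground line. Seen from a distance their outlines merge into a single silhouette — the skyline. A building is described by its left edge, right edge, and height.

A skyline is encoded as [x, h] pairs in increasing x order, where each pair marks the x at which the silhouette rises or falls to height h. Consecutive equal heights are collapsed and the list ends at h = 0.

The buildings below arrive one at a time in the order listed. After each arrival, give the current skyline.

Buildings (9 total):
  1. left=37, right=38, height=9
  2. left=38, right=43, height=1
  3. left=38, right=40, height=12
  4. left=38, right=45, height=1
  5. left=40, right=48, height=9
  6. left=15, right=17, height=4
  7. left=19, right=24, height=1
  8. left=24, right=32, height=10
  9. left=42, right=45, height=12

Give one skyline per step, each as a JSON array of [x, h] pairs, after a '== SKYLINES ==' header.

== SKYLINES ==
[[37,9],[38,0]]
[[37,9],[38,1],[43,0]]
[[37,9],[38,12],[40,1],[43,0]]
[[37,9],[38,12],[40,1],[45,0]]
[[37,9],[38,12],[40,9],[48,0]]
[[15,4],[17,0],[37,9],[38,12],[40,9],[48,0]]
[[15,4],[17,0],[19,1],[24,0],[37,9],[38,12],[40,9],[48,0]]
[[15,4],[17,0],[19,1],[24,10],[32,0],[37,9],[38,12],[40,9],[48,0]]
[[15,4],[17,0],[19,1],[24,10],[32,0],[37,9],[38,12],[40,9],[42,12],[45,9],[48,0]]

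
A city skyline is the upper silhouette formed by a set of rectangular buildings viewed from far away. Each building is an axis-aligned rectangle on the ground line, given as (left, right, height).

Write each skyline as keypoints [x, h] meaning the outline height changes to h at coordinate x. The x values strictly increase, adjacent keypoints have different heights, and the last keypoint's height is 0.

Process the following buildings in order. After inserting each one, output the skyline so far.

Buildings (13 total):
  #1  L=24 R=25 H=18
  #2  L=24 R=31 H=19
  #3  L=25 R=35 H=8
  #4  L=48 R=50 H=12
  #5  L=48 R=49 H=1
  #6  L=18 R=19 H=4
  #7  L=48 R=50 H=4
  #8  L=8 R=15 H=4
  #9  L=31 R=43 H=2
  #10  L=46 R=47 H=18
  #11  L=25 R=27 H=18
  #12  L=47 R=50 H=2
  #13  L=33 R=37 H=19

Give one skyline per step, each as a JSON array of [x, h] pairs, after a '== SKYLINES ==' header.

== SKYLINES ==
[[24,18],[25,0]]
[[24,19],[31,0]]
[[24,19],[31,8],[35,0]]
[[24,19],[31,8],[35,0],[48,12],[50,0]]
[[24,19],[31,8],[35,0],[48,12],[50,0]]
[[18,4],[19,0],[24,19],[31,8],[35,0],[48,12],[50,0]]
[[18,4],[19,0],[24,19],[31,8],[35,0],[48,12],[50,0]]
[[8,4],[15,0],[18,4],[19,0],[24,19],[31,8],[35,0],[48,12],[50,0]]
[[8,4],[15,0],[18,4],[19,0],[24,19],[31,8],[35,2],[43,0],[48,12],[50,0]]
[[8,4],[15,0],[18,4],[19,0],[24,19],[31,8],[35,2],[43,0],[46,18],[47,0],[48,12],[50,0]]
[[8,4],[15,0],[18,4],[19,0],[24,19],[31,8],[35,2],[43,0],[46,18],[47,0],[48,12],[50,0]]
[[8,4],[15,0],[18,4],[19,0],[24,19],[31,8],[35,2],[43,0],[46,18],[47,2],[48,12],[50,0]]
[[8,4],[15,0],[18,4],[19,0],[24,19],[31,8],[33,19],[37,2],[43,0],[46,18],[47,2],[48,12],[50,0]]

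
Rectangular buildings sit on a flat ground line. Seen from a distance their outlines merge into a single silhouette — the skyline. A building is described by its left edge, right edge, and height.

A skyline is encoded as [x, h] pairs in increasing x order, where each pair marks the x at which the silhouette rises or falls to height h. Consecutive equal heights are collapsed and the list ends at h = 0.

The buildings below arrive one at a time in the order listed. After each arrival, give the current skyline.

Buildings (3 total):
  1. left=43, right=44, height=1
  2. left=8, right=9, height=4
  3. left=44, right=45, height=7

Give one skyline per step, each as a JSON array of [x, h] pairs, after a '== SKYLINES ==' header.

== SKYLINES ==
[[43,1],[44,0]]
[[8,4],[9,0],[43,1],[44,0]]
[[8,4],[9,0],[43,1],[44,7],[45,0]]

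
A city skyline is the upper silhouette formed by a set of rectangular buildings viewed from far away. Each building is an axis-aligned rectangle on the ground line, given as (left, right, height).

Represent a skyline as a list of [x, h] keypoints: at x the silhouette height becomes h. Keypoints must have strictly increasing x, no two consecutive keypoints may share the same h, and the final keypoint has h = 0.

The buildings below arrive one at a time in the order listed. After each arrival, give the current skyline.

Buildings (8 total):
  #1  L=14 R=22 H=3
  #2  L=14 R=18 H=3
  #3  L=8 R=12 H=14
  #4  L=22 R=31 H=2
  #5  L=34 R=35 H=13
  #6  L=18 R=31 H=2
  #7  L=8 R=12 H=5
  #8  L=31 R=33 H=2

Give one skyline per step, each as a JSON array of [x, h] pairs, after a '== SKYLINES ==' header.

== SKYLINES ==
[[14,3],[22,0]]
[[14,3],[22,0]]
[[8,14],[12,0],[14,3],[22,0]]
[[8,14],[12,0],[14,3],[22,2],[31,0]]
[[8,14],[12,0],[14,3],[22,2],[31,0],[34,13],[35,0]]
[[8,14],[12,0],[14,3],[22,2],[31,0],[34,13],[35,0]]
[[8,14],[12,0],[14,3],[22,2],[31,0],[34,13],[35,0]]
[[8,14],[12,0],[14,3],[22,2],[33,0],[34,13],[35,0]]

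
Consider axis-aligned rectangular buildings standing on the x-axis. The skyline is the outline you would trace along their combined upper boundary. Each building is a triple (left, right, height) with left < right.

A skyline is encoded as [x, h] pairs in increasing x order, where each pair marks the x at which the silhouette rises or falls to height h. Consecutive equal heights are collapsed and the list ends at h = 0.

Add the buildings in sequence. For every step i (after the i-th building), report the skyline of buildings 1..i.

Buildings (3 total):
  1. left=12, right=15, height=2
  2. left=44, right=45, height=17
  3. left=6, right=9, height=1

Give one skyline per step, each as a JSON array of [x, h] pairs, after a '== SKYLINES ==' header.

== SKYLINES ==
[[12,2],[15,0]]
[[12,2],[15,0],[44,17],[45,0]]
[[6,1],[9,0],[12,2],[15,0],[44,17],[45,0]]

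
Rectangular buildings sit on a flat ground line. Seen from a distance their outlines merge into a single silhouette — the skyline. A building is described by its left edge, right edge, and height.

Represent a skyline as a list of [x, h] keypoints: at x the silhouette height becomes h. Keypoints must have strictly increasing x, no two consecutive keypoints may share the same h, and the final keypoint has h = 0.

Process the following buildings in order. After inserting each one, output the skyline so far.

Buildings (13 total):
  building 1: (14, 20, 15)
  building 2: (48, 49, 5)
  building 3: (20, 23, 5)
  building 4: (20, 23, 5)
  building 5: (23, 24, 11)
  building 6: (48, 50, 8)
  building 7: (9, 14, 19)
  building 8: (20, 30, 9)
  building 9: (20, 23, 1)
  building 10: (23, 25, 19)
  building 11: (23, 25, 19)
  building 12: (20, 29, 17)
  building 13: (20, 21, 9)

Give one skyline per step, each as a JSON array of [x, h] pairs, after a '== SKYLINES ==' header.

== SKYLINES ==
[[14,15],[20,0]]
[[14,15],[20,0],[48,5],[49,0]]
[[14,15],[20,5],[23,0],[48,5],[49,0]]
[[14,15],[20,5],[23,0],[48,5],[49,0]]
[[14,15],[20,5],[23,11],[24,0],[48,5],[49,0]]
[[14,15],[20,5],[23,11],[24,0],[48,8],[50,0]]
[[9,19],[14,15],[20,5],[23,11],[24,0],[48,8],[50,0]]
[[9,19],[14,15],[20,9],[23,11],[24,9],[30,0],[48,8],[50,0]]
[[9,19],[14,15],[20,9],[23,11],[24,9],[30,0],[48,8],[50,0]]
[[9,19],[14,15],[20,9],[23,19],[25,9],[30,0],[48,8],[50,0]]
[[9,19],[14,15],[20,9],[23,19],[25,9],[30,0],[48,8],[50,0]]
[[9,19],[14,15],[20,17],[23,19],[25,17],[29,9],[30,0],[48,8],[50,0]]
[[9,19],[14,15],[20,17],[23,19],[25,17],[29,9],[30,0],[48,8],[50,0]]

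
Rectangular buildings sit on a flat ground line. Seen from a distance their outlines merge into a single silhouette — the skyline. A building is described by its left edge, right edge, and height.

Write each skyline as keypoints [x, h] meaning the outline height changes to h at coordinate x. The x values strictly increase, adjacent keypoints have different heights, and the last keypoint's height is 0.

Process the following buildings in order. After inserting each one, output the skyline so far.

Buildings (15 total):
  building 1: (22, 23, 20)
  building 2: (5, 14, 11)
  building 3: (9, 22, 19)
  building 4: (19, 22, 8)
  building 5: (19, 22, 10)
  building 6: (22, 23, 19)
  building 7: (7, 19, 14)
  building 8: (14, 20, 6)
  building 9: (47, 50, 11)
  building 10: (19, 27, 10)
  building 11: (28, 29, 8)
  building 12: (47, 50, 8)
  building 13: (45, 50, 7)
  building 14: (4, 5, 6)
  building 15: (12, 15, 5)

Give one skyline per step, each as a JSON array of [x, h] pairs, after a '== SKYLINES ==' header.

== SKYLINES ==
[[22,20],[23,0]]
[[5,11],[14,0],[22,20],[23,0]]
[[5,11],[9,19],[22,20],[23,0]]
[[5,11],[9,19],[22,20],[23,0]]
[[5,11],[9,19],[22,20],[23,0]]
[[5,11],[9,19],[22,20],[23,0]]
[[5,11],[7,14],[9,19],[22,20],[23,0]]
[[5,11],[7,14],[9,19],[22,20],[23,0]]
[[5,11],[7,14],[9,19],[22,20],[23,0],[47,11],[50,0]]
[[5,11],[7,14],[9,19],[22,20],[23,10],[27,0],[47,11],[50,0]]
[[5,11],[7,14],[9,19],[22,20],[23,10],[27,0],[28,8],[29,0],[47,11],[50,0]]
[[5,11],[7,14],[9,19],[22,20],[23,10],[27,0],[28,8],[29,0],[47,11],[50,0]]
[[5,11],[7,14],[9,19],[22,20],[23,10],[27,0],[28,8],[29,0],[45,7],[47,11],[50,0]]
[[4,6],[5,11],[7,14],[9,19],[22,20],[23,10],[27,0],[28,8],[29,0],[45,7],[47,11],[50,0]]
[[4,6],[5,11],[7,14],[9,19],[22,20],[23,10],[27,0],[28,8],[29,0],[45,7],[47,11],[50,0]]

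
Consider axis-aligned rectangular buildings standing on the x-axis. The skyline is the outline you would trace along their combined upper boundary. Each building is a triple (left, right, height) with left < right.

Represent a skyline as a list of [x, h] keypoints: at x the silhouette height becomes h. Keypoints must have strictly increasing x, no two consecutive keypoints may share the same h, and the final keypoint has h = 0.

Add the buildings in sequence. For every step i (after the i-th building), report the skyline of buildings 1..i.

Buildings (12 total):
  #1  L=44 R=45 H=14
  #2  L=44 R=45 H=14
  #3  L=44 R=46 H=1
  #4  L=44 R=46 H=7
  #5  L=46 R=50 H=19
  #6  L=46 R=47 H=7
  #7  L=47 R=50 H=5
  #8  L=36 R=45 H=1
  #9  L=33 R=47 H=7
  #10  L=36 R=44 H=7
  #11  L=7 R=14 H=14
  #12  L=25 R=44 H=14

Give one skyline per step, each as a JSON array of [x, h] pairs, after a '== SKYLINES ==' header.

== SKYLINES ==
[[44,14],[45,0]]
[[44,14],[45,0]]
[[44,14],[45,1],[46,0]]
[[44,14],[45,7],[46,0]]
[[44,14],[45,7],[46,19],[50,0]]
[[44,14],[45,7],[46,19],[50,0]]
[[44,14],[45,7],[46,19],[50,0]]
[[36,1],[44,14],[45,7],[46,19],[50,0]]
[[33,7],[44,14],[45,7],[46,19],[50,0]]
[[33,7],[44,14],[45,7],[46,19],[50,0]]
[[7,14],[14,0],[33,7],[44,14],[45,7],[46,19],[50,0]]
[[7,14],[14,0],[25,14],[45,7],[46,19],[50,0]]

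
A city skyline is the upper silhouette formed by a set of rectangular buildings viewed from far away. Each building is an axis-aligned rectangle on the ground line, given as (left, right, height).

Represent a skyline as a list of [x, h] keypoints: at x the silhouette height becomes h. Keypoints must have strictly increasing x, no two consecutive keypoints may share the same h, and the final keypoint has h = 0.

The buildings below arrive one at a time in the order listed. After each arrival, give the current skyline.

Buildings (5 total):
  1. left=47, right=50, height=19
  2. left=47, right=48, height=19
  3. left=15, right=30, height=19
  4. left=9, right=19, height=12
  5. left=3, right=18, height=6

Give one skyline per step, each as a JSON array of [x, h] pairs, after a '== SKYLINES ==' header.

== SKYLINES ==
[[47,19],[50,0]]
[[47,19],[50,0]]
[[15,19],[30,0],[47,19],[50,0]]
[[9,12],[15,19],[30,0],[47,19],[50,0]]
[[3,6],[9,12],[15,19],[30,0],[47,19],[50,0]]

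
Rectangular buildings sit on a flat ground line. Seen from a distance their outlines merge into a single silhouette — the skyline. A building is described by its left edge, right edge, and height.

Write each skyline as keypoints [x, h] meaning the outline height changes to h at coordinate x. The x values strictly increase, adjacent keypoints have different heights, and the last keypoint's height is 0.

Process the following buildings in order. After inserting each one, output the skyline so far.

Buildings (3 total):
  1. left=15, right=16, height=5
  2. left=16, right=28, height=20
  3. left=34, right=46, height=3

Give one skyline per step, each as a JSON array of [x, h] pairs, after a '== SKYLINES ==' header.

== SKYLINES ==
[[15,5],[16,0]]
[[15,5],[16,20],[28,0]]
[[15,5],[16,20],[28,0],[34,3],[46,0]]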